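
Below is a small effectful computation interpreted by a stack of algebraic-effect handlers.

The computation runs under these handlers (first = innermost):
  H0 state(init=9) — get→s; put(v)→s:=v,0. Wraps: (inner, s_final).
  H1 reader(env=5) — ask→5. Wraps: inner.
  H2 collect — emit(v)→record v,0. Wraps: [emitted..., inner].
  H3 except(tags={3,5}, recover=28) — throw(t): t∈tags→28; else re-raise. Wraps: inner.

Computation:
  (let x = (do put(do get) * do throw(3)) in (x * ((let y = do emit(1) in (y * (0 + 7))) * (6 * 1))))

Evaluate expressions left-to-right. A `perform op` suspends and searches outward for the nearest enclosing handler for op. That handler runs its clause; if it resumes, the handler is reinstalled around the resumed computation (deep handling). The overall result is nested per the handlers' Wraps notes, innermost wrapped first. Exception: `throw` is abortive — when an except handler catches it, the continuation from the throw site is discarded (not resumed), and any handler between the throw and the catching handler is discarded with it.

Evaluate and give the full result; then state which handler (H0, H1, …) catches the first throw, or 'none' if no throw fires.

Step-by-step:
get @ H0 ⇒ 9
put(9) @ H0 ⇒ s:=9
throw(3) @ H3 caught ⇒ 28
= 28

Answer: 28 ; first throw caught by: H3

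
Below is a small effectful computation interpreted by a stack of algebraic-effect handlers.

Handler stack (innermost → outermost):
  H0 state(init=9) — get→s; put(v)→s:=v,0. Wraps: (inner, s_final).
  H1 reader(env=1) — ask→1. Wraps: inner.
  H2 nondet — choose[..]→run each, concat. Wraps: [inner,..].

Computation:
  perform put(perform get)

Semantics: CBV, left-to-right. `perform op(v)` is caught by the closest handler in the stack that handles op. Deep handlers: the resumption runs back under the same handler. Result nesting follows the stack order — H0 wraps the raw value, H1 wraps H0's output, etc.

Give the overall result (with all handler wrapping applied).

Answer: [(0, 9)]

Step-by-step:
get @ H0 ⇒ 9
put(9) @ H0 ⇒ s:=9
H0 returns (0, 9)
H1 returns (0, 9)
H2 returns [(0, 9)]
= [(0, 9)]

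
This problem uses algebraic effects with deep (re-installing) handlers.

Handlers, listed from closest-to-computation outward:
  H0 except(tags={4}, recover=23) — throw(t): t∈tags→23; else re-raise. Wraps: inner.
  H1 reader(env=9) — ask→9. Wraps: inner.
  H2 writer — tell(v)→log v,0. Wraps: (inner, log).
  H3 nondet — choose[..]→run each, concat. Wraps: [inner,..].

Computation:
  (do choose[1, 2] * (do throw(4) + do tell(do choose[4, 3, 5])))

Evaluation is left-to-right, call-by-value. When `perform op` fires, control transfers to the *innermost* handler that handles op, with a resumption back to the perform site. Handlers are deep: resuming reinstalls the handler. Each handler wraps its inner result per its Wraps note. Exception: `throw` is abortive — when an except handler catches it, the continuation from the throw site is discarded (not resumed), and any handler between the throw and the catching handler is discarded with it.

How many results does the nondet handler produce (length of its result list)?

Evaluation trace:
choose[1, 2] @ H3
  branch[0] choose=1:
    throw(4) @ H0 caught ⇒ 23
    H1 returns 23
    H2 returns (23, ())
    H3 returns [(23, ())]
  branch[1] choose=2:
    throw(4) @ H0 caught ⇒ 23
    H1 returns 23
    H2 returns (23, ())
    H3 returns [(23, ())]
= [(23, ()), (23, ())]

Answer: 2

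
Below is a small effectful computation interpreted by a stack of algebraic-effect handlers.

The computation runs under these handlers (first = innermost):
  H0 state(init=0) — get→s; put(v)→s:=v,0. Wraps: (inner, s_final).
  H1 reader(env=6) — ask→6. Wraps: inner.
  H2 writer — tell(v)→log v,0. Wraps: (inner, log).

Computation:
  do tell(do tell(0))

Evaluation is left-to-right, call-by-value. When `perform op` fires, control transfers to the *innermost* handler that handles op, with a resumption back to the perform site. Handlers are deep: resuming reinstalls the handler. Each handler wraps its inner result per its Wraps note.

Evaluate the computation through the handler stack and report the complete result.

Answer: ((0, 0), (0, 0))

Working:
tell(0) @ H2 ⇒ log+=0
tell(0) @ H2 ⇒ log+=0
H0 returns (0, 0)
H1 returns (0, 0)
H2 returns ((0, 0), (0, 0))
= ((0, 0), (0, 0))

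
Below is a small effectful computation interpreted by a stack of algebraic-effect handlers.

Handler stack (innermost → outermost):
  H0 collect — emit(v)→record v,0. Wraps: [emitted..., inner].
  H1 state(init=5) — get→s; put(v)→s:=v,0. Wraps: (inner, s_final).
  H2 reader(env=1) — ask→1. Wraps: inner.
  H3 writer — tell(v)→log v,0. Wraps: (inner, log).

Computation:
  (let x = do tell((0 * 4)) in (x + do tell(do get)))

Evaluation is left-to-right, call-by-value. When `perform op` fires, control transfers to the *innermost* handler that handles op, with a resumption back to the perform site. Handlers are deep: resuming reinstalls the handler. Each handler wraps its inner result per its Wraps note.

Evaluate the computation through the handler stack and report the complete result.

Answer: (([0], 5), (0, 5))

Working:
tell(0) @ H3 ⇒ log+=0
get @ H1 ⇒ 5
tell(5) @ H3 ⇒ log+=5
H0 returns [0]
H1 returns ([0], 5)
H2 returns ([0], 5)
H3 returns (([0], 5), (0, 5))
= (([0], 5), (0, 5))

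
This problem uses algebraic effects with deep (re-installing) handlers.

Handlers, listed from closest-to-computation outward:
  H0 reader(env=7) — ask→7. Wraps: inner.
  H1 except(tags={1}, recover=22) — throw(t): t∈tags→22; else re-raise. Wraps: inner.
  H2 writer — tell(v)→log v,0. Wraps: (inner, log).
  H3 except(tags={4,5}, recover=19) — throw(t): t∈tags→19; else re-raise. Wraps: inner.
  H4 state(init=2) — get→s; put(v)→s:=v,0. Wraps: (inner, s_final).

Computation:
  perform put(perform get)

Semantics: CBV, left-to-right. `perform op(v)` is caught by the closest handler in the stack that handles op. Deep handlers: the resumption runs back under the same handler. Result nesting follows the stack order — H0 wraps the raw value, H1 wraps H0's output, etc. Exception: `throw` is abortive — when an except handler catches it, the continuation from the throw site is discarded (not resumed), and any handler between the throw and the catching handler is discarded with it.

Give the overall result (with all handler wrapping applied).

Step-by-step:
get @ H4 ⇒ 2
put(2) @ H4 ⇒ s:=2
H0 returns 0
H1 returns 0
H2 returns (0, ())
H3 returns (0, ())
H4 returns ((0, ()), 2)
= ((0, ()), 2)

Answer: ((0, ()), 2)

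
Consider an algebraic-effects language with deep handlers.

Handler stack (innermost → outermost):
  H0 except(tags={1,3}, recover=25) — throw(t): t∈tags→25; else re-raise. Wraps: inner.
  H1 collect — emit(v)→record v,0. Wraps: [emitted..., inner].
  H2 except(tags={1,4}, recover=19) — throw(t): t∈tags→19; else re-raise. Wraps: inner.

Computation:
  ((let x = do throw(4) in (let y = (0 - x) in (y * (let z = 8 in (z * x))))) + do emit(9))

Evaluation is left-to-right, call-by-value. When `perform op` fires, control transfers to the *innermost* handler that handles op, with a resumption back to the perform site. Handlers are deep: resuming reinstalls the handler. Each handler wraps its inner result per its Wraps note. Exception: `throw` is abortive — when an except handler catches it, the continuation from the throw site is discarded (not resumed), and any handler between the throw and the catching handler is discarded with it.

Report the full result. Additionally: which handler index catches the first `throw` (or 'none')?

Working:
throw(4) @ H0 re-raised
throw(4) @ H2 caught ⇒ 19
= 19

Answer: 19 ; first throw caught by: H2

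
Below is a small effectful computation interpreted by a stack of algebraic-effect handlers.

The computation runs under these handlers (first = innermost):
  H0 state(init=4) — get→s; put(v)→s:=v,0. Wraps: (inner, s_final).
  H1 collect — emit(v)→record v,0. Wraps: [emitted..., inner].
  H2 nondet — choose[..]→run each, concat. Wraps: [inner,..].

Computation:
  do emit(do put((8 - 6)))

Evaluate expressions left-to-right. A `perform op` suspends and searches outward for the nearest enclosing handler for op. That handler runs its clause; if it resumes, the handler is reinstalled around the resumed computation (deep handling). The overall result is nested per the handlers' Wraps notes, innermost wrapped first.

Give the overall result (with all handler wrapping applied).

Answer: [[0, (0, 2)]]

Working:
put(2) @ H0 ⇒ s:=2
emit(0) @ H1 ⇒ out+=0
H0 returns (0, 2)
H1 returns [0, (0, 2)]
H2 returns [[0, (0, 2)]]
= [[0, (0, 2)]]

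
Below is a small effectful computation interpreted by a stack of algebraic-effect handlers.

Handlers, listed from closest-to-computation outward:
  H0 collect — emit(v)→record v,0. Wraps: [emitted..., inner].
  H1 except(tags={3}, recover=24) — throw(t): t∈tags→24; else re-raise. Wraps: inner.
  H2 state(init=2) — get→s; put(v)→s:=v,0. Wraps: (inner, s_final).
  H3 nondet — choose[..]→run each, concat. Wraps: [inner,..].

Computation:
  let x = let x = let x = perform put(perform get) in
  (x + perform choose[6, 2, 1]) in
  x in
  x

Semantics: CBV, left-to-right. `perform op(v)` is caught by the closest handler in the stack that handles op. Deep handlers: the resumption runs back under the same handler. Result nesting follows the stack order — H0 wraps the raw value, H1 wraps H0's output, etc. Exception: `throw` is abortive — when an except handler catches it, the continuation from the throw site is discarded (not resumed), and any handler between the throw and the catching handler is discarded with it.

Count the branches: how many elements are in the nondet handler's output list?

Answer: 3

Working:
get @ H2 ⇒ 2
put(2) @ H2 ⇒ s:=2
choose[6, 2, 1] @ H3
  branch[0] choose=6:
    H0 returns [6]
    H1 returns [6]
    H2 returns ([6], 2)
    H3 returns [([6], 2)]
  branch[1] choose=2:
    H0 returns [2]
    H1 returns [2]
    H2 returns ([2], 2)
    H3 returns [([2], 2)]
  branch[2] choose=1:
    H0 returns [1]
    H1 returns [1]
    H2 returns ([1], 2)
    H3 returns [([1], 2)]
= [([6], 2), ([2], 2), ([1], 2)]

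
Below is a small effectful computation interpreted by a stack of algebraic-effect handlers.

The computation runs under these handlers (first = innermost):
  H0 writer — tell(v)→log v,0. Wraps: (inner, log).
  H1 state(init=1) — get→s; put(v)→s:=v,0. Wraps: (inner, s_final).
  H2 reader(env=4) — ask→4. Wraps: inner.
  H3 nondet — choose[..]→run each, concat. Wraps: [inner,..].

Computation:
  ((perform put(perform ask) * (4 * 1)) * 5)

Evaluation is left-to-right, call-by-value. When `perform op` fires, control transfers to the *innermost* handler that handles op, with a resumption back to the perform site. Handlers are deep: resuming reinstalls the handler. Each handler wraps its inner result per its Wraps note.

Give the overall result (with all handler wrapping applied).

Answer: [((0, ()), 4)]

Evaluation trace:
ask @ H2 ⇒ 4
put(4) @ H1 ⇒ s:=4
H0 returns (0, ())
H1 returns ((0, ()), 4)
H2 returns ((0, ()), 4)
H3 returns [((0, ()), 4)]
= [((0, ()), 4)]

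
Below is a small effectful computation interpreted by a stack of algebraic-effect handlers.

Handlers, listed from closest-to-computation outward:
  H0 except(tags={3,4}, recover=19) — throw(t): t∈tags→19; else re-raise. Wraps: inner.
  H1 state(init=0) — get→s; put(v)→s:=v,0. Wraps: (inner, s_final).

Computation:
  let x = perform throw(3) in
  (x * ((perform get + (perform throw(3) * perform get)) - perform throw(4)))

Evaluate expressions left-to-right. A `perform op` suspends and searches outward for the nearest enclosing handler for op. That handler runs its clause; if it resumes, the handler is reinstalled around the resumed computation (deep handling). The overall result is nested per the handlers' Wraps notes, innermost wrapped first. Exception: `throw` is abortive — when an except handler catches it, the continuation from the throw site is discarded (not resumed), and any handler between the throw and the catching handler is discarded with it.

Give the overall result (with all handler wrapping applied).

Step-by-step:
throw(3) @ H0 caught ⇒ 19
H1 returns (19, 0)
= (19, 0)

Answer: (19, 0)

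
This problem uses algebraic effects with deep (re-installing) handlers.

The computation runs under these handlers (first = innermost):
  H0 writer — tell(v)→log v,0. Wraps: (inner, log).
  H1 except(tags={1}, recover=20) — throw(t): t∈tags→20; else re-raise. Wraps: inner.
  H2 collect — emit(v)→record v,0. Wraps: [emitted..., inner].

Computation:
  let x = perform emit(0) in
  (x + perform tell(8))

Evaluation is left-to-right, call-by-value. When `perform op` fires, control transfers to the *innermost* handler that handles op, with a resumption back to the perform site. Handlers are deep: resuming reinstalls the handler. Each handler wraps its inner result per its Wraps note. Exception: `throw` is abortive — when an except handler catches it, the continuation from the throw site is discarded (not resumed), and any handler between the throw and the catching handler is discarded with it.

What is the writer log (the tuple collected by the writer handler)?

Answer: (8)

Working:
emit(0) @ H2 ⇒ out+=0
tell(8) @ H0 ⇒ log+=8
H0 returns (0, (8))
H1 returns (0, (8))
H2 returns [0, (0, (8))]
= [0, (0, (8))]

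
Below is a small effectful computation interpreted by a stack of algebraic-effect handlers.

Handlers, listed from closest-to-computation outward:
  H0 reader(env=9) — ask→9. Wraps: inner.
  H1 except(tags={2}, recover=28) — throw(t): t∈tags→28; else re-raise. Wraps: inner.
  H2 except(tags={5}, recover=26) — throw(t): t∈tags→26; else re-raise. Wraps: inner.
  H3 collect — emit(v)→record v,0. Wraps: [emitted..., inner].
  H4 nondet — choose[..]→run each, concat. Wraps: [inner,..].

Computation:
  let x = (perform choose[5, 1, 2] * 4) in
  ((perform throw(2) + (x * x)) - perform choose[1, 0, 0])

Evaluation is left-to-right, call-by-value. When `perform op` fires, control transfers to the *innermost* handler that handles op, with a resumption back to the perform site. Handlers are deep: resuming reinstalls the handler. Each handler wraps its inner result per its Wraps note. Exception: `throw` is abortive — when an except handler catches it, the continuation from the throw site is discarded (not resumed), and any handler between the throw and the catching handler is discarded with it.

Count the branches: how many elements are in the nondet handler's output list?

Working:
choose[5, 1, 2] @ H4
  branch[0] choose=5:
    throw(2) @ H1 caught ⇒ 28
    H2 returns 28
    H3 returns [28]
    H4 returns [[28]]
  branch[1] choose=1:
    throw(2) @ H1 caught ⇒ 28
    H2 returns 28
    H3 returns [28]
    H4 returns [[28]]
  branch[2] choose=2:
    throw(2) @ H1 caught ⇒ 28
    H2 returns 28
    H3 returns [28]
    H4 returns [[28]]
= [[28], [28], [28]]

Answer: 3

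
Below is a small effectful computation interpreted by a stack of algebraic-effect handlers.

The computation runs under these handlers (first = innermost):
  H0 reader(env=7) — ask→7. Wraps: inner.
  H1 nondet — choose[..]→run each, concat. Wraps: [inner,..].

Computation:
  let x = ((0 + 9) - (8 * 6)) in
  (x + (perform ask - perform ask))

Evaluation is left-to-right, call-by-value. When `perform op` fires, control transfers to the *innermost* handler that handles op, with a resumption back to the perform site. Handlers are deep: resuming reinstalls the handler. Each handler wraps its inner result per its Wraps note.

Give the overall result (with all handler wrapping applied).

Step-by-step:
ask @ H0 ⇒ 7
ask @ H0 ⇒ 7
H0 returns -39
H1 returns [-39]
= [-39]

Answer: [-39]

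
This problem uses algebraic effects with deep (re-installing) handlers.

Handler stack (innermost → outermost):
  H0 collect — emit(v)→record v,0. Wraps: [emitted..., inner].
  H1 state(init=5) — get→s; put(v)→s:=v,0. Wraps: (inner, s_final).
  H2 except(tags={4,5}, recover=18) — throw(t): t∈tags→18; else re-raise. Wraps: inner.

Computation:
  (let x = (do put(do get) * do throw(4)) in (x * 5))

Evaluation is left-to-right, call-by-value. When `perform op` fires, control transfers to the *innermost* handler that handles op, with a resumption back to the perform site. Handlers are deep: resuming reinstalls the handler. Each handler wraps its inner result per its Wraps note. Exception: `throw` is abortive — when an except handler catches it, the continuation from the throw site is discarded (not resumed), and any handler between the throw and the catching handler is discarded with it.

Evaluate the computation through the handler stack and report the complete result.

Step-by-step:
get @ H1 ⇒ 5
put(5) @ H1 ⇒ s:=5
throw(4) @ H2 caught ⇒ 18
= 18

Answer: 18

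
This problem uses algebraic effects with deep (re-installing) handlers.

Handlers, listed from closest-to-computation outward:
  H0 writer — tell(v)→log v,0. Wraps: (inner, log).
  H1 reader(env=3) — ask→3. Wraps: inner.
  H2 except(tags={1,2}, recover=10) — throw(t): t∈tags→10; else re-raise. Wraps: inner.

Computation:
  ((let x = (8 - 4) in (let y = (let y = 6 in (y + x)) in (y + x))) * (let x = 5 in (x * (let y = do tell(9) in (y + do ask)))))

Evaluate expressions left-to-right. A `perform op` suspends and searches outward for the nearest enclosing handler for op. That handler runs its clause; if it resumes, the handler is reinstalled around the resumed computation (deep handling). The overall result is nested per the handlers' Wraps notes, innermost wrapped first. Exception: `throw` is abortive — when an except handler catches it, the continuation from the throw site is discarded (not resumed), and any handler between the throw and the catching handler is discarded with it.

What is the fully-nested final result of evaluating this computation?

Answer: (210, (9))

Evaluation trace:
tell(9) @ H0 ⇒ log+=9
ask @ H1 ⇒ 3
H0 returns (210, (9))
H1 returns (210, (9))
H2 returns (210, (9))
= (210, (9))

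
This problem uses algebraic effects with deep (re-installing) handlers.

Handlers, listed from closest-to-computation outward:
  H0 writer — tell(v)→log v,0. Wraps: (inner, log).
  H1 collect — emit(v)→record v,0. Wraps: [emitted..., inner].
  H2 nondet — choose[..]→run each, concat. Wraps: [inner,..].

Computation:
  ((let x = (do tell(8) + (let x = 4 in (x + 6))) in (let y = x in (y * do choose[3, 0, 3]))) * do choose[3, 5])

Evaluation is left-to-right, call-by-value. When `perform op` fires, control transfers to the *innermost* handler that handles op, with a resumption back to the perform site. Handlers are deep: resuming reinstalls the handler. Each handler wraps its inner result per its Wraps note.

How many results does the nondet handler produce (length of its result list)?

Answer: 6

Evaluation trace:
tell(8) @ H0 ⇒ log+=8
choose[3, 0, 3] @ H2
  branch[0] choose=3:
    choose[3, 5] @ H2
      branch[0] choose=3:
        H0 returns (90, (8))
        H1 returns [(90, (8))]
        H2 returns [[(90, (8))]]
      branch[1] choose=5:
        H0 returns (150, (8))
        H1 returns [(150, (8))]
        H2 returns [[(150, (8))]]
  branch[1] choose=0:
    choose[3, 5] @ H2
      branch[0] choose=3:
        H0 returns (0, (8))
        H1 returns [(0, (8))]
        H2 returns [[(0, (8))]]
      branch[1] choose=5:
        H0 returns (0, (8))
        H1 returns [(0, (8))]
        H2 returns [[(0, (8))]]
  branch[2] choose=3:
    choose[3, 5] @ H2
      branch[0] choose=3:
        H0 returns (90, (8))
        H1 returns [(90, (8))]
        H2 returns [[(90, (8))]]
      branch[1] choose=5:
        H0 returns (150, (8))
        H1 returns [(150, (8))]
        H2 returns [[(150, (8))]]
= [[(90, (8))], [(150, (8))], [(0, (8))], [(0, (8))], [(90, (8))], [(150, (8))]]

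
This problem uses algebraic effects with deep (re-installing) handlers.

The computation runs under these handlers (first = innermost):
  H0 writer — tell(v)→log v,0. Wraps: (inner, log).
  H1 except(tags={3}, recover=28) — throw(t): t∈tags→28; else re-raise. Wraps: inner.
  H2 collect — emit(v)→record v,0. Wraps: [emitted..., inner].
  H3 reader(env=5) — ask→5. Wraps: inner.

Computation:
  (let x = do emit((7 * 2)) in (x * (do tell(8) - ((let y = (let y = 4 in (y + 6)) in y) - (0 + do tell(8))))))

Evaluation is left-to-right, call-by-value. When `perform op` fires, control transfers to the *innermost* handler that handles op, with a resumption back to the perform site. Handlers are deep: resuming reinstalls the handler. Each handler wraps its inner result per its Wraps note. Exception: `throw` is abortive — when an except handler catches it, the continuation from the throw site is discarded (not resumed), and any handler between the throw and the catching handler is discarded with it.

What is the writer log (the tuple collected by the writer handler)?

Evaluation trace:
emit(14) @ H2 ⇒ out+=14
tell(8) @ H0 ⇒ log+=8
tell(8) @ H0 ⇒ log+=8
H0 returns (0, (8, 8))
H1 returns (0, (8, 8))
H2 returns [14, (0, (8, 8))]
H3 returns [14, (0, (8, 8))]
= [14, (0, (8, 8))]

Answer: (8, 8)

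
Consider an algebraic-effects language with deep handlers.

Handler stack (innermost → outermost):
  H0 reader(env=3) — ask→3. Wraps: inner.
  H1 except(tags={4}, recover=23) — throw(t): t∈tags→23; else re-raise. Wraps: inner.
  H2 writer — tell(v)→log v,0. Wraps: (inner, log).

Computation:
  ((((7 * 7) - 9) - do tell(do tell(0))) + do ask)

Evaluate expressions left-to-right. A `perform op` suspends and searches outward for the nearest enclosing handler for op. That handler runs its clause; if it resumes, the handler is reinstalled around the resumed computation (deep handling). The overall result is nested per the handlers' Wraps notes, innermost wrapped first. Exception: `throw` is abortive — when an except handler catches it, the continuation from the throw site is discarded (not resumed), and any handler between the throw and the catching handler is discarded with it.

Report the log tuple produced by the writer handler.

Step-by-step:
tell(0) @ H2 ⇒ log+=0
tell(0) @ H2 ⇒ log+=0
ask @ H0 ⇒ 3
H0 returns 43
H1 returns 43
H2 returns (43, (0, 0))
= (43, (0, 0))

Answer: (0, 0)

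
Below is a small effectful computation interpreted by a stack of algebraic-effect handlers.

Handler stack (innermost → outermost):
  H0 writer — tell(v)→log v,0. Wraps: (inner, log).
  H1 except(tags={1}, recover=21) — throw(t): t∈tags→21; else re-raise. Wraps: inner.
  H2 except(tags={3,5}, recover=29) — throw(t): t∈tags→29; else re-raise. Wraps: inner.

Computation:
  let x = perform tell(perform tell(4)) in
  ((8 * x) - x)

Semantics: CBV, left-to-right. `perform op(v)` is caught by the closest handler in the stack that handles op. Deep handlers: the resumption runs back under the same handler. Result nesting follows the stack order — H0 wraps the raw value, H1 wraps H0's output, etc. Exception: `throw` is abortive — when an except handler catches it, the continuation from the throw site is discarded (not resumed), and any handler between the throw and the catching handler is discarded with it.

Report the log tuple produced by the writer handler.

Working:
tell(4) @ H0 ⇒ log+=4
tell(0) @ H0 ⇒ log+=0
H0 returns (0, (4, 0))
H1 returns (0, (4, 0))
H2 returns (0, (4, 0))
= (0, (4, 0))

Answer: (4, 0)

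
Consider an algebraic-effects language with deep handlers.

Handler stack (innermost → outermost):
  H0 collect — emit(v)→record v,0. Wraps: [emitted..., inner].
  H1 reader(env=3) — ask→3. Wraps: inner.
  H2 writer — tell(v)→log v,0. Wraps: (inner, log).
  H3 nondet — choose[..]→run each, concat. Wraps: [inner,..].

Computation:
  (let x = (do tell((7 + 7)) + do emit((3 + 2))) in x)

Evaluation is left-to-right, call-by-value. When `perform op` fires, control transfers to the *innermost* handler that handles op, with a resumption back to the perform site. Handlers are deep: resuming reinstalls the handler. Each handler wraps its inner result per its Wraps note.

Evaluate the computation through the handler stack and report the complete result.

Answer: [([5, 0], (14))]

Step-by-step:
tell(14) @ H2 ⇒ log+=14
emit(5) @ H0 ⇒ out+=5
H0 returns [5, 0]
H1 returns [5, 0]
H2 returns ([5, 0], (14))
H3 returns [([5, 0], (14))]
= [([5, 0], (14))]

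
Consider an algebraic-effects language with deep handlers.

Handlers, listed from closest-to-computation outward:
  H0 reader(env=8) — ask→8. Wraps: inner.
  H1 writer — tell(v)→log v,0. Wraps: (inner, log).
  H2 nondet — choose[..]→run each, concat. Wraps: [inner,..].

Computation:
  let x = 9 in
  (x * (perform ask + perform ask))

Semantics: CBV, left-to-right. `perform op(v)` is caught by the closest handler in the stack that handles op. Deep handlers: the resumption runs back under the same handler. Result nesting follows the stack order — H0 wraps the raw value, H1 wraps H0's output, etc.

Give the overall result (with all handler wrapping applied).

Answer: [(144, ())]

Evaluation trace:
ask @ H0 ⇒ 8
ask @ H0 ⇒ 8
H0 returns 144
H1 returns (144, ())
H2 returns [(144, ())]
= [(144, ())]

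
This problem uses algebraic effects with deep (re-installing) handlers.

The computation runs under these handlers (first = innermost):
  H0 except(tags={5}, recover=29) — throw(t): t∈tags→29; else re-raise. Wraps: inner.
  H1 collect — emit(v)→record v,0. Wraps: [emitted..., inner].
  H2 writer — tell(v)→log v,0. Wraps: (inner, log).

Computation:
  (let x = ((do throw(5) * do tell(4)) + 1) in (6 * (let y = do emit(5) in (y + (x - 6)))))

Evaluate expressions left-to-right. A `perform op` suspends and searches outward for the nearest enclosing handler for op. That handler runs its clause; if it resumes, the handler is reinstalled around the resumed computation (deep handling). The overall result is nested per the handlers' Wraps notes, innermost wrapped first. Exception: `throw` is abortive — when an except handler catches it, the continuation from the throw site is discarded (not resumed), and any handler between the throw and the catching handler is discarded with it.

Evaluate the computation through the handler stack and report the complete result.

Working:
throw(5) @ H0 caught ⇒ 29
H1 returns [29]
H2 returns ([29], ())
= ([29], ())

Answer: ([29], ())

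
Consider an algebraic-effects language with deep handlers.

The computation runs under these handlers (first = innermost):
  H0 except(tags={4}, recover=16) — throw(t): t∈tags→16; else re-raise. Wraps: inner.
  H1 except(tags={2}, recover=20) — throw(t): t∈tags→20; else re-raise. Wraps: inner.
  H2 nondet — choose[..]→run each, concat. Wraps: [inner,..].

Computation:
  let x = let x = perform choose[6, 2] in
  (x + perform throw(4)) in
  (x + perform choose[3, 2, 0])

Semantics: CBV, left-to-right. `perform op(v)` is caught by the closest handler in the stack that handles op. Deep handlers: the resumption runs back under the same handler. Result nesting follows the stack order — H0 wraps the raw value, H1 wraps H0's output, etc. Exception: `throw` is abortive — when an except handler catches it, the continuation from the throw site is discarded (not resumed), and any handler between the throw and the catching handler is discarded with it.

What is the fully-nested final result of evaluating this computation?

Answer: [16, 16]

Working:
choose[6, 2] @ H2
  branch[0] choose=6:
    throw(4) @ H0 caught ⇒ 16
    H1 returns 16
    H2 returns [16]
  branch[1] choose=2:
    throw(4) @ H0 caught ⇒ 16
    H1 returns 16
    H2 returns [16]
= [16, 16]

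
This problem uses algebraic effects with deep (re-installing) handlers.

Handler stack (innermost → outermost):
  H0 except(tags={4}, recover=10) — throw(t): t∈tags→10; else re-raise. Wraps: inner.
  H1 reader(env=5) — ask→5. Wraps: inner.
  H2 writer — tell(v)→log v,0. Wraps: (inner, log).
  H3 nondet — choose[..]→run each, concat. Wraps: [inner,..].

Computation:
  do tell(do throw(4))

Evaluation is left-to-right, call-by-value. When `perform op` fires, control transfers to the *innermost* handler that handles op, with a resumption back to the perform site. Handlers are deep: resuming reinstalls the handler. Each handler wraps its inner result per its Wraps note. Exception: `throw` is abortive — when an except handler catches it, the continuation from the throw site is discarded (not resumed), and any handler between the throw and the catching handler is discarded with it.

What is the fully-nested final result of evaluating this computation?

Step-by-step:
throw(4) @ H0 caught ⇒ 10
H1 returns 10
H2 returns (10, ())
H3 returns [(10, ())]
= [(10, ())]

Answer: [(10, ())]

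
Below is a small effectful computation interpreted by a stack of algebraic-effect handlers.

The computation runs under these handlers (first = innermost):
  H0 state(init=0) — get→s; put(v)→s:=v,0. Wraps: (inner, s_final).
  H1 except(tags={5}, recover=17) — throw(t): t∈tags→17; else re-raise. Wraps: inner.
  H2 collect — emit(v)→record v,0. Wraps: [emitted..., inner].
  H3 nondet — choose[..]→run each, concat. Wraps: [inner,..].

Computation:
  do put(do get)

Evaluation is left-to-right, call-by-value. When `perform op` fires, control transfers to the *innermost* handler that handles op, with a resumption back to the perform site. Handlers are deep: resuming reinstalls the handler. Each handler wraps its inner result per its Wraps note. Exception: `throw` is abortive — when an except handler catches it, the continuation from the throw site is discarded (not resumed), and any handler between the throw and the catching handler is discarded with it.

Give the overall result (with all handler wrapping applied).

Step-by-step:
get @ H0 ⇒ 0
put(0) @ H0 ⇒ s:=0
H0 returns (0, 0)
H1 returns (0, 0)
H2 returns [(0, 0)]
H3 returns [[(0, 0)]]
= [[(0, 0)]]

Answer: [[(0, 0)]]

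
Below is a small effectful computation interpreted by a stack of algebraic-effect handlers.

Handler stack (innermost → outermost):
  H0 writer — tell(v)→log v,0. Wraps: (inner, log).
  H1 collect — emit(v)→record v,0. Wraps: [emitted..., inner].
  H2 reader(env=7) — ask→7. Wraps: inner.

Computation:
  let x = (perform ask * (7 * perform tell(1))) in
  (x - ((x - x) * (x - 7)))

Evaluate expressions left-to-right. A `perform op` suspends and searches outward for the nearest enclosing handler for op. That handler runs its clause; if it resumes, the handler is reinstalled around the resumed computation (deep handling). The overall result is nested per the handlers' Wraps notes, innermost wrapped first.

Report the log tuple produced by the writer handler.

Answer: (1)

Evaluation trace:
ask @ H2 ⇒ 7
tell(1) @ H0 ⇒ log+=1
H0 returns (0, (1))
H1 returns [(0, (1))]
H2 returns [(0, (1))]
= [(0, (1))]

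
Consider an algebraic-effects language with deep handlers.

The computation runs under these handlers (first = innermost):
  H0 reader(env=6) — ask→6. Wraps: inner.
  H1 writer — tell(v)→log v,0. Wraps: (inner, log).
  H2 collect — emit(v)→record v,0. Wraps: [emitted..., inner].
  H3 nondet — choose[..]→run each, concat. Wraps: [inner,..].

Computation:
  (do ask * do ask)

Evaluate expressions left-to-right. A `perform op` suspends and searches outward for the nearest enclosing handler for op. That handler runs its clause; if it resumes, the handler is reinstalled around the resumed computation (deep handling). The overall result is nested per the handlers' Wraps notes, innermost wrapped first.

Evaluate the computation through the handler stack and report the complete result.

Answer: [[(36, ())]]

Working:
ask @ H0 ⇒ 6
ask @ H0 ⇒ 6
H0 returns 36
H1 returns (36, ())
H2 returns [(36, ())]
H3 returns [[(36, ())]]
= [[(36, ())]]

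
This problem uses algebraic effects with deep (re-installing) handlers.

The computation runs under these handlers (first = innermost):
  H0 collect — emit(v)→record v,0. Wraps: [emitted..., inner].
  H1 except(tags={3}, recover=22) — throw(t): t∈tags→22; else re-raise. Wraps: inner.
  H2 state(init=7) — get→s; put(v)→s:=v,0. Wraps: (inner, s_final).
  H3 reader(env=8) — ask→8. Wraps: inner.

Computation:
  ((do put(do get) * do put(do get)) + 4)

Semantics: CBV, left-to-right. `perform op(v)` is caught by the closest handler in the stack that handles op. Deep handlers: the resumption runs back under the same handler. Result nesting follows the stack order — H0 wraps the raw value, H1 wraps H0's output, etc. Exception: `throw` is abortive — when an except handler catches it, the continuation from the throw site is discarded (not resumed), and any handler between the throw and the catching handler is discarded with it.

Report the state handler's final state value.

Answer: 7

Step-by-step:
get @ H2 ⇒ 7
put(7) @ H2 ⇒ s:=7
get @ H2 ⇒ 7
put(7) @ H2 ⇒ s:=7
H0 returns [4]
H1 returns [4]
H2 returns ([4], 7)
H3 returns ([4], 7)
= ([4], 7)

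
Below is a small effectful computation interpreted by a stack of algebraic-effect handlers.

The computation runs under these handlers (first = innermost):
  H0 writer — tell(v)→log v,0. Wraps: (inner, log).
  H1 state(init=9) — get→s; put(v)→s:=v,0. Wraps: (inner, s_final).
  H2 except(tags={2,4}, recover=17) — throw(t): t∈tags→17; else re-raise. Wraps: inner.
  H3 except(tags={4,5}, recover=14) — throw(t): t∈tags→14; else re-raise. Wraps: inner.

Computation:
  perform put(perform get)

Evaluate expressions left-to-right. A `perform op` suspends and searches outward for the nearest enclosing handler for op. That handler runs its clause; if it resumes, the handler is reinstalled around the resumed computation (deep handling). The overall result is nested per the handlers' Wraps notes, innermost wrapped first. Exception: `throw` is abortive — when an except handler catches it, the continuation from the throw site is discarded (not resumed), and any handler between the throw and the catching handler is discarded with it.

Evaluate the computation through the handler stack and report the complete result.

Answer: ((0, ()), 9)

Evaluation trace:
get @ H1 ⇒ 9
put(9) @ H1 ⇒ s:=9
H0 returns (0, ())
H1 returns ((0, ()), 9)
H2 returns ((0, ()), 9)
H3 returns ((0, ()), 9)
= ((0, ()), 9)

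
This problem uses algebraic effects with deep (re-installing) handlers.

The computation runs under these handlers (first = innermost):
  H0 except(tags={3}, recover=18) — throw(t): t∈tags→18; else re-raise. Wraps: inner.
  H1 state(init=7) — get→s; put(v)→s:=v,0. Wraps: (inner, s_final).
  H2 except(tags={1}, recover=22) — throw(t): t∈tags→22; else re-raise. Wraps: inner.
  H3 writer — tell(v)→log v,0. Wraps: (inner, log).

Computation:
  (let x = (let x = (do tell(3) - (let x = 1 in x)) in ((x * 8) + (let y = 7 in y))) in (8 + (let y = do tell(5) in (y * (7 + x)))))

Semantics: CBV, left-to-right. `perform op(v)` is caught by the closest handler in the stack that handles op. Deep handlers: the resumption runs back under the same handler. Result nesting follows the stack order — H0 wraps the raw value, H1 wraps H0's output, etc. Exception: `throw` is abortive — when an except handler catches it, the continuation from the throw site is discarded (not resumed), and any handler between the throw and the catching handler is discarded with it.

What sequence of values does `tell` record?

Answer: (3, 5)

Evaluation trace:
tell(3) @ H3 ⇒ log+=3
tell(5) @ H3 ⇒ log+=5
H0 returns 8
H1 returns (8, 7)
H2 returns (8, 7)
H3 returns ((8, 7), (3, 5))
= ((8, 7), (3, 5))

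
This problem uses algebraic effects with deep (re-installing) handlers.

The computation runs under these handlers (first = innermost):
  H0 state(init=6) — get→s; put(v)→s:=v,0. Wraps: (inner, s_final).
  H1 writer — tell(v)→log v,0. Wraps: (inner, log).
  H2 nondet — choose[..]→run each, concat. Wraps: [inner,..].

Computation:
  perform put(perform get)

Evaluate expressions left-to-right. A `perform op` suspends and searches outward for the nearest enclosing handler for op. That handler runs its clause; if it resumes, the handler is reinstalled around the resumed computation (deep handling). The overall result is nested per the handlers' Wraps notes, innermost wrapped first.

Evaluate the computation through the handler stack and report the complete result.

Answer: [((0, 6), ())]

Step-by-step:
get @ H0 ⇒ 6
put(6) @ H0 ⇒ s:=6
H0 returns (0, 6)
H1 returns ((0, 6), ())
H2 returns [((0, 6), ())]
= [((0, 6), ())]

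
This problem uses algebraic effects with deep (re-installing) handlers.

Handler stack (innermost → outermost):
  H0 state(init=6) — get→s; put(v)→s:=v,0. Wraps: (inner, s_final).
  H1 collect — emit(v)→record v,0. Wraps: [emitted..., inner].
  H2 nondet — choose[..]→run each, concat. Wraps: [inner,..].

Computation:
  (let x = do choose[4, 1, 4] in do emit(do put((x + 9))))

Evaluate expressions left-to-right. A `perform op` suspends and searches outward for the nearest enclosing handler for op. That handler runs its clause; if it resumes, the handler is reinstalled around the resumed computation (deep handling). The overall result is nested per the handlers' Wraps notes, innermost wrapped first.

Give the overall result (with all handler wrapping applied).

Answer: [[0, (0, 13)], [0, (0, 10)], [0, (0, 13)]]

Working:
choose[4, 1, 4] @ H2
  branch[0] choose=4:
    put(13) @ H0 ⇒ s:=13
    emit(0) @ H1 ⇒ out+=0
    H0 returns (0, 13)
    H1 returns [0, (0, 13)]
    H2 returns [[0, (0, 13)]]
  branch[1] choose=1:
    put(10) @ H0 ⇒ s:=10
    emit(0) @ H1 ⇒ out+=0
    H0 returns (0, 10)
    H1 returns [0, (0, 10)]
    H2 returns [[0, (0, 10)]]
  branch[2] choose=4:
    put(13) @ H0 ⇒ s:=13
    emit(0) @ H1 ⇒ out+=0
    H0 returns (0, 13)
    H1 returns [0, (0, 13)]
    H2 returns [[0, (0, 13)]]
= [[0, (0, 13)], [0, (0, 10)], [0, (0, 13)]]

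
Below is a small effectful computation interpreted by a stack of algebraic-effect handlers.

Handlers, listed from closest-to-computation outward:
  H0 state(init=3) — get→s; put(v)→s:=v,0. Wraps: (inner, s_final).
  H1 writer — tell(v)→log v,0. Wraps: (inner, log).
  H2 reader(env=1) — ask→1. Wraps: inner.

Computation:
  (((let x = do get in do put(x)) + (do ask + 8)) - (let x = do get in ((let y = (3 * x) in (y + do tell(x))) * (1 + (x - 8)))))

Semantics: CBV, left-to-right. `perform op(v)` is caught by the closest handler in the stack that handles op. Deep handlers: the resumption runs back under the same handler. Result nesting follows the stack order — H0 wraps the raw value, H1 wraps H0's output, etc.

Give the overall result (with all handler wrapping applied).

Answer: ((45, 3), (3))

Working:
get @ H0 ⇒ 3
put(3) @ H0 ⇒ s:=3
ask @ H2 ⇒ 1
get @ H0 ⇒ 3
tell(3) @ H1 ⇒ log+=3
H0 returns (45, 3)
H1 returns ((45, 3), (3))
H2 returns ((45, 3), (3))
= ((45, 3), (3))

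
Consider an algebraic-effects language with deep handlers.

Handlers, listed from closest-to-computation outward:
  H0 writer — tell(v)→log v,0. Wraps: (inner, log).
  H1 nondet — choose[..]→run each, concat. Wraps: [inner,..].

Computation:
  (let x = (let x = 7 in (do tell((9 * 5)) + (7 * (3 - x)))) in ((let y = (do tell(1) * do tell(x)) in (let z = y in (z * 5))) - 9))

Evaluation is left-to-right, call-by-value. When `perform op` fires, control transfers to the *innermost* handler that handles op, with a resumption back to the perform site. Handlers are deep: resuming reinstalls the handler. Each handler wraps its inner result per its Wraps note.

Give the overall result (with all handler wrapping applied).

Answer: [(-9, (45, 1, -28))]

Evaluation trace:
tell(45) @ H0 ⇒ log+=45
tell(1) @ H0 ⇒ log+=1
tell(-28) @ H0 ⇒ log+=-28
H0 returns (-9, (45, 1, -28))
H1 returns [(-9, (45, 1, -28))]
= [(-9, (45, 1, -28))]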